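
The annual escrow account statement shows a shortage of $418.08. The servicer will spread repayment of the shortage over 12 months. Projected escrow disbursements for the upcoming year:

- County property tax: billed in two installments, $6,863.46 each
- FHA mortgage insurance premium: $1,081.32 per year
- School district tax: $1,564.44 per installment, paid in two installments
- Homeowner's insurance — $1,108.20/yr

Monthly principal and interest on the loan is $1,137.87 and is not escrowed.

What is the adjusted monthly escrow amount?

County property tax — $6,863.46 × 2 = $13,726.92/yr
FHA mortgage insurance premium — $1,081.32/yr
School district tax — $1,564.44 × 2 = $3,128.88/yr
Homeowner's insurance — $1,108.20/yr
Total annual escrow = $13,726.92 + $1,081.32 + $3,128.88 + $1,108.20 = $19,045.32
Monthly = $19,045.32 / 12 = $1,587.11
Monthly shortage recovery: $418.08 / 12 = $34.84
New monthly escrow = $1,587.11 + $34.84 = $1,621.95

$1,621.95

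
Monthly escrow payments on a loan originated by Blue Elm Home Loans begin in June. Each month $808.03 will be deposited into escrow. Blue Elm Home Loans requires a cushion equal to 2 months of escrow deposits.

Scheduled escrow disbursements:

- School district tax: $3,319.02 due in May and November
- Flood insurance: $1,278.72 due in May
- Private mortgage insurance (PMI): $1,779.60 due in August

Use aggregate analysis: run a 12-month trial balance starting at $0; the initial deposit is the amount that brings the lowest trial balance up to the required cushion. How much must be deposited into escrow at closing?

$1,866.50

Cushion = 2 × $808.03 = $1,616.06
Trial balance (start $0, +$808.03 each month, − disbursements):
  Jun: +$808.03 → $808.03
  Jul: +$808.03 → $1,616.06
  Aug: +$808.03 − $1,779.60 → $644.49
  Sep: +$808.03 → $1,452.52
  Oct: +$808.03 → $2,260.55
  Nov: +$808.03 − $3,319.02 → -$250.44
  Dec: +$808.03 → $557.59
  Jan: +$808.03 → $1,365.62
  Feb: +$808.03 → $2,173.65
  Mar: +$808.03 → $2,981.68
  Apr: +$808.03 → $3,789.71
  May: +$808.03 − $4,597.74 → $0.00
Lowest trial balance = -$250.44 (Nov)
Initial deposit = cushion − low point = $1,616.06 − (-$250.44) = $1,866.50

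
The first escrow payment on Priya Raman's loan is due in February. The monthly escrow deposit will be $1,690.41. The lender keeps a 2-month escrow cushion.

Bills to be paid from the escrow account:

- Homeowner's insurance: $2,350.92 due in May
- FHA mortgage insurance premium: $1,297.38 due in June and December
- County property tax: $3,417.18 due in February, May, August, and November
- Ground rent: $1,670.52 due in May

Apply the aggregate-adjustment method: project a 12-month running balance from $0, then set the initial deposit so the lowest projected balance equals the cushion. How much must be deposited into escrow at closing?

$7,474.98

Cushion = 2 × $1,690.41 = $3,380.82
Trial balance (start $0, +$1,690.41 each month, − disbursements):
  Feb: +$1,690.41 − $3,417.18 → -$1,726.77
  Mar: +$1,690.41 → -$36.36
  Apr: +$1,690.41 → $1,654.05
  May: +$1,690.41 − $7,438.62 → -$4,094.16
  Jun: +$1,690.41 − $1,297.38 → -$3,701.13
  Jul: +$1,690.41 → -$2,010.72
  Aug: +$1,690.41 − $3,417.18 → -$3,737.49
  Sep: +$1,690.41 → -$2,047.08
  Oct: +$1,690.41 → -$356.67
  Nov: +$1,690.41 − $3,417.18 → -$2,083.44
  Dec: +$1,690.41 − $1,297.38 → -$1,690.41
  Jan: +$1,690.41 → $0.00
Lowest trial balance = -$4,094.16 (May)
Initial deposit = cushion − low point = $3,380.82 − (-$4,094.16) = $7,474.98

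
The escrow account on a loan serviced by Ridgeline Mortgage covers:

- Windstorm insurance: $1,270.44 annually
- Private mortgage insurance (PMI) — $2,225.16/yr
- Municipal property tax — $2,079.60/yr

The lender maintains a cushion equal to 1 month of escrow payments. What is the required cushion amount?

Windstorm insurance: $1,270.44
Private mortgage insurance (PMI): $2,225.16
Municipal property tax: $2,079.60
Yearly total = $5,575.20
Per month = $5,575.20 / 12 = $464.60
Cushion = 1 × $464.60 = $464.60

$464.60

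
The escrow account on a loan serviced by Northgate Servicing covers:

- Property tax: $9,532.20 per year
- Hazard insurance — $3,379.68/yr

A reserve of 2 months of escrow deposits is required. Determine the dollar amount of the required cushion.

$2,151.98

Property tax — $9,532.20
Hazard insurance — $3,379.68
Total per year = $12,911.88
Monthly = $12,911.88 ÷ 12 = $1,075.99
Reserve = 2 × $1,075.99 = $2,151.98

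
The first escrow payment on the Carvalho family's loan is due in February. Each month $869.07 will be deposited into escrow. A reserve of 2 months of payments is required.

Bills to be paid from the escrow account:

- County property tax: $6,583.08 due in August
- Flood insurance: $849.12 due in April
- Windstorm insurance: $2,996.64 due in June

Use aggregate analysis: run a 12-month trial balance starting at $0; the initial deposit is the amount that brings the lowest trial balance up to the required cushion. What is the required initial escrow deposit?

Cushion = 2 × $869.07 = $1,738.14
Trial balance (start $0, +$869.07 each month, − disbursements):
  Feb: +$869.07 → $869.07
  Mar: +$869.07 → $1,738.14
  Apr: +$869.07 − $849.12 → $1,758.09
  May: +$869.07 → $2,627.16
  Jun: +$869.07 − $2,996.64 → $499.59
  Jul: +$869.07 → $1,368.66
  Aug: +$869.07 − $6,583.08 → -$4,345.35
  Sep: +$869.07 → -$3,476.28
  Oct: +$869.07 → -$2,607.21
  Nov: +$869.07 → -$1,738.14
  Dec: +$869.07 → -$869.07
  Jan: +$869.07 → $0.00
Lowest trial balance = -$4,345.35 (Aug)
Initial deposit = cushion − low point = $1,738.14 − (-$4,345.35) = $6,083.49

$6,083.49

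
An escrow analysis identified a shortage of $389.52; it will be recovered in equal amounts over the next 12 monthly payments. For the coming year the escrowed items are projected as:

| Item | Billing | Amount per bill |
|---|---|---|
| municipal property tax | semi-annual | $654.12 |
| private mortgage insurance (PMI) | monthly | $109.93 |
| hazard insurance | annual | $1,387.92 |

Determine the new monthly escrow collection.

$367.07

Municipal property tax: $654.12 × 2 = $1,308.24 per year
Private mortgage insurance (PMI): $109.93 × 12 = $1,319.16 per year
Hazard insurance: $1,387.92 per year
Annual escrow total = $4,015.32
Per month = $4,015.32 / 12 = $334.61
Shortage spread = $389.52 ÷ 12 = $32.46/mo
New monthly escrow = $334.61 + $32.46 = $367.07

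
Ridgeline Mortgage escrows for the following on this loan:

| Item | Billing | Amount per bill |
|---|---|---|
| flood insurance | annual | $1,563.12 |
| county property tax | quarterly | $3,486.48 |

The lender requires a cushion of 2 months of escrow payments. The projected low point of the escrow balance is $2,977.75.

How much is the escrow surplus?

Flood insurance: $1,563.12 annually
County property tax: $3,486.48 × 4 = $13,945.92 annually
Yearly total = $15,509.04
Monthly = $15,509.04 / 12 = $1,292.42
Required reserve = 2 × $1,292.42 = $2,584.84
Surplus = $2,977.75 − $2,584.84 = $392.91

$392.91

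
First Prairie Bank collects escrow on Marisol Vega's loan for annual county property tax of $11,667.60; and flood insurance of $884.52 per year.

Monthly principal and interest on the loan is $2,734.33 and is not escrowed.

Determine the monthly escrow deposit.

$1,046.01

County property tax = $11,667.60/yr
Flood insurance = $884.52/yr
Total per year = $12,552.12
Monthly = $12,552.12 / 12 = $1,046.01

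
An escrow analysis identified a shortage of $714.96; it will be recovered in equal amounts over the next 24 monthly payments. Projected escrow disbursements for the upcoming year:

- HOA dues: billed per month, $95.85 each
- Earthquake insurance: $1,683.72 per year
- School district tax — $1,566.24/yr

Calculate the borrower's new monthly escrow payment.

HOA dues = $95.85 × 12 = $1,150.20 per year
Earthquake insurance = $1,683.72 per year
School district tax = $1,566.24 per year
Total annual escrow = $1,150.20 + $1,683.72 + $1,566.24 = $4,400.16
Per month = $4,400.16 / 12 = $366.68
Monthly shortage recovery: $714.96 ÷ 24 = $29.79
New monthly escrow = $366.68 + $29.79 = $396.47

$396.47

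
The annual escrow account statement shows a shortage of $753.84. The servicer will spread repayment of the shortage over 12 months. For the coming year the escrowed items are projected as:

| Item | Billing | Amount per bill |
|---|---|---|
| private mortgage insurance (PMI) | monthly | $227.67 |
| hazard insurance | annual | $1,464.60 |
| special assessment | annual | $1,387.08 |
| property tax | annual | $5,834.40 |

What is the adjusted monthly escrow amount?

Private mortgage insurance (PMI): $227.67 × 12 = $2,732.04 annually
Hazard insurance: $1,464.60 annually
Special assessment: $1,387.08 annually
Property tax: $5,834.40 annually
Combined annual = $2,732.04 + $1,464.60 + $1,387.08 + $5,834.40 = $11,418.12
Base monthly escrow = $11,418.12 ÷ 12 = $951.51
Shortage spread = $753.84 ÷ 12 = $62.82/mo
New monthly escrow = $951.51 + $62.82 = $1,014.33

$1,014.33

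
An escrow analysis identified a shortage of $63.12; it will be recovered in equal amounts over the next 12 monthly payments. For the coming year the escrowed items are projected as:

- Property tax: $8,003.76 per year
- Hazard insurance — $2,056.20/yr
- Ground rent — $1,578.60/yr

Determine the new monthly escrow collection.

$975.14

Property tax — $8,003.76 annually
Hazard insurance — $2,056.20 annually
Ground rent — $1,578.60 annually
Total annual escrow = $8,003.76 + $2,056.20 + $1,578.60 = $11,638.56
Base monthly escrow = $11,638.56 / 12 = $969.88
Shortage spread = $63.12 / 12 = $5.26/mo
New monthly escrow = $969.88 + $5.26 = $975.14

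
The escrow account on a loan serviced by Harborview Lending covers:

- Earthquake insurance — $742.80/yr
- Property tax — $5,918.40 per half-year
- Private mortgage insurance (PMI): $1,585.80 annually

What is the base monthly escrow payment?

Earthquake insurance — $742.80 per year
Property tax — $5,918.40 × 2 = $11,836.80 per year
Private mortgage insurance (PMI) — $1,585.80 per year
Annual escrow total = $14,165.40
Monthly escrow = $14,165.40 ÷ 12 = $1,180.45

$1,180.45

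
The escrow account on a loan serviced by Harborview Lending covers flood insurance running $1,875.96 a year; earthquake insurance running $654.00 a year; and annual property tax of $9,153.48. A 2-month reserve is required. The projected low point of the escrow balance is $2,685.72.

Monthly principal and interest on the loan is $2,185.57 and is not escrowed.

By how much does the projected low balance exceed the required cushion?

$738.48

Flood insurance: $1,875.96 annually
Earthquake insurance: $654.00 annually
Property tax: $9,153.48 annually
Yearly total = $1,875.96 + $654.00 + $9,153.48 = $11,683.44
Base monthly escrow = $11,683.44 ÷ 12 = $973.62
Required cushion = 2 × $973.62 = $1,947.24
Surplus = $2,685.72 − $1,947.24 = $738.48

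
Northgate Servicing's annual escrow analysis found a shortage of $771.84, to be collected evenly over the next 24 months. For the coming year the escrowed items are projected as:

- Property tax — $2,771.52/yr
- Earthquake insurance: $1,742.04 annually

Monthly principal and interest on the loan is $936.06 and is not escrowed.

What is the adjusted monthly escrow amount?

Property tax — $2,771.52
Earthquake insurance — $1,742.04
Yearly total = $2,771.52 + $1,742.04 = $4,513.56
Monthly escrow = $4,513.56 ÷ 12 = $376.13
Shortage spread = $771.84 / 24 = $32.16/mo
New monthly escrow = $376.13 + $32.16 = $408.29

$408.29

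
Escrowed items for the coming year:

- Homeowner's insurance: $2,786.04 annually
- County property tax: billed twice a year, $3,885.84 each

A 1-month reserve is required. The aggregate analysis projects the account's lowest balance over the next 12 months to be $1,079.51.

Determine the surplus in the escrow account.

$199.70

Homeowner's insurance: $2,786.04
County property tax: $3,885.84 × 2 = $7,771.68
Combined annual = $2,786.04 + $7,771.68 = $10,557.72
Monthly escrow = $10,557.72 / 12 = $879.81
Cushion = 1 × $879.81 = $879.81
Excess over cushion: $1,079.51 − $879.81 = $199.70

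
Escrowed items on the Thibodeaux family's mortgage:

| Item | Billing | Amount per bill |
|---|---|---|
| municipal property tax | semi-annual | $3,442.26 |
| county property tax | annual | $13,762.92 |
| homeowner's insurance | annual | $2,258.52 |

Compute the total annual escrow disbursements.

Municipal property tax — $3,442.26 × 2 = $6,884.52 annually
County property tax — $13,762.92 annually
Homeowner's insurance — $2,258.52 annually
Combined annual = $6,884.52 + $13,762.92 + $2,258.52 = $22,905.96

$22,905.96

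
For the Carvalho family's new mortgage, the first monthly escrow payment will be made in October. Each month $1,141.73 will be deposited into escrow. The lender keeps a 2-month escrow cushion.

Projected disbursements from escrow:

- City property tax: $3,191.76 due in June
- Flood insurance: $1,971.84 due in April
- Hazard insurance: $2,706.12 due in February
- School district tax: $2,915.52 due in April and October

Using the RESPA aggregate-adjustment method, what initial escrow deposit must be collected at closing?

$5,708.65

Cushion = 2 × $1,141.73 = $2,283.46
Trial balance (start $0, +$1,141.73 each month, − disbursements):
  Oct: +$1,141.73 − $2,915.52 → -$1,773.79
  Nov: +$1,141.73 → -$632.06
  Dec: +$1,141.73 → $509.67
  Jan: +$1,141.73 → $1,651.40
  Feb: +$1,141.73 − $2,706.12 → $87.01
  Mar: +$1,141.73 → $1,228.74
  Apr: +$1,141.73 − $4,887.36 → -$2,516.89
  May: +$1,141.73 → -$1,375.16
  Jun: +$1,141.73 − $3,191.76 → -$3,425.19
  Jul: +$1,141.73 → -$2,283.46
  Aug: +$1,141.73 → -$1,141.73
  Sep: +$1,141.73 → $0.00
Lowest trial balance = -$3,425.19 (Jun)
Initial deposit = cushion − low point = $2,283.46 − (-$3,425.19) = $5,708.65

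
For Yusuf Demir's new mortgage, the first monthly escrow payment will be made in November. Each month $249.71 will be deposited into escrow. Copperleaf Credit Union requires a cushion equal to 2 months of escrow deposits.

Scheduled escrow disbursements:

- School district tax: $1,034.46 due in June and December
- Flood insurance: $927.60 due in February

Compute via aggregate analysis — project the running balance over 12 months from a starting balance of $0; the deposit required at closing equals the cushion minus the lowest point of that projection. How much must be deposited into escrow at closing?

Cushion = 2 × $249.71 = $499.42
Trial balance (start $0, +$249.71 each month, − disbursements):
  Nov: +$249.71 → $249.71
  Dec: +$249.71 − $1,034.46 → -$535.04
  Jan: +$249.71 → -$285.33
  Feb: +$249.71 − $927.60 → -$963.22
  Mar: +$249.71 → -$713.51
  Apr: +$249.71 → -$463.80
  May: +$249.71 → -$214.09
  Jun: +$249.71 − $1,034.46 → -$998.84
  Jul: +$249.71 → -$749.13
  Aug: +$249.71 → -$499.42
  Sep: +$249.71 → -$249.71
  Oct: +$249.71 → $0.00
Lowest trial balance = -$998.84 (Jun)
Initial deposit = cushion − low point = $499.42 − (-$998.84) = $1,498.26

$1,498.26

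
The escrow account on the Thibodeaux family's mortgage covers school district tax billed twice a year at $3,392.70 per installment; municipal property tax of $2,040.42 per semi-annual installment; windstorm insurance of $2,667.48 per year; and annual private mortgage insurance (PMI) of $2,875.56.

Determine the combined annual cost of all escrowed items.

$16,409.28

School district tax = $3,392.70 × 2 = $6,785.40/yr
Municipal property tax = $2,040.42 × 2 = $4,080.84/yr
Windstorm insurance = $2,667.48/yr
Private mortgage insurance (PMI) = $2,875.56/yr
Total annual escrow = $16,409.28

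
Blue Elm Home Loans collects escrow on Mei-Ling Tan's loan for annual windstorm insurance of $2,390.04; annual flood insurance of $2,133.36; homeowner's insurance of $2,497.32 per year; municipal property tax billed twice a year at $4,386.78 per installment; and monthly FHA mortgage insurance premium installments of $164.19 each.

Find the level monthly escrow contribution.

Windstorm insurance = $2,390.04
Flood insurance = $2,133.36
Homeowner's insurance = $2,497.32
Municipal property tax = $4,386.78 × 2 = $8,773.56
FHA mortgage insurance premium = $164.19 × 12 = $1,970.28
Combined annual = $2,390.04 + $2,133.36 + $2,497.32 + $8,773.56 + $1,970.28 = $17,764.56
Base monthly escrow = $17,764.56 ÷ 12 = $1,480.38

$1,480.38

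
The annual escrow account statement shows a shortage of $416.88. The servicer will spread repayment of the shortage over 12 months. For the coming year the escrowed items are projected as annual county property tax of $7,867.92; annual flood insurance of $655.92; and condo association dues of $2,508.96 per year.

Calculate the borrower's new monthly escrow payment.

$954.14

County property tax — $7,867.92/yr
Flood insurance — $655.92/yr
Condo association dues — $2,508.96/yr
Yearly total = $11,032.80
Monthly escrow = $11,032.80 / 12 = $919.40
Shortage per month = $416.88 ÷ 12 = $34.74
Adjusted monthly = $919.40 + $34.74 = $954.14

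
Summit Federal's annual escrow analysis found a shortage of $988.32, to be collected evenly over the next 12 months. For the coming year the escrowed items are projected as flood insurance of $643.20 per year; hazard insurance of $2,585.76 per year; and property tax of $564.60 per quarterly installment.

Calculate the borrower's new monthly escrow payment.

Flood insurance = $643.20
Hazard insurance = $2,585.76
Property tax = $564.60 × 4 = $2,258.40
Total annual escrow = $643.20 + $2,585.76 + $2,258.40 = $5,487.36
Per month = $5,487.36 / 12 = $457.28
Shortage per month = $988.32 / 12 = $82.36
New monthly escrow = $457.28 + $82.36 = $539.64

$539.64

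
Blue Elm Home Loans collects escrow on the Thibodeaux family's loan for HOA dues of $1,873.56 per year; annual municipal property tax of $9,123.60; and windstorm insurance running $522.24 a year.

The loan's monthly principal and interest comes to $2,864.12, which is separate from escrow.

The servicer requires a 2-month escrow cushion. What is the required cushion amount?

$1,919.90

HOA dues: $1,873.56/yr
Municipal property tax: $9,123.60/yr
Windstorm insurance: $522.24/yr
Total annual escrow = $11,519.40
Per month = $11,519.40 / 12 = $959.95
Reserve = 2 × $959.95 = $1,919.90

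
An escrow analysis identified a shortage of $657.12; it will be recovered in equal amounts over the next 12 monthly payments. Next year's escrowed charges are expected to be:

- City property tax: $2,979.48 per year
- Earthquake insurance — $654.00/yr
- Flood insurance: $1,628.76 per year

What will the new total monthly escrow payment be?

City property tax: $2,979.48/yr
Earthquake insurance: $654.00/yr
Flood insurance: $1,628.76/yr
Annual escrow total = $2,979.48 + $654.00 + $1,628.76 = $5,262.24
Base monthly escrow = $5,262.24 / 12 = $438.52
Shortage per month = $657.12 / 12 = $54.76
Adjusted monthly = $438.52 + $54.76 = $493.28

$493.28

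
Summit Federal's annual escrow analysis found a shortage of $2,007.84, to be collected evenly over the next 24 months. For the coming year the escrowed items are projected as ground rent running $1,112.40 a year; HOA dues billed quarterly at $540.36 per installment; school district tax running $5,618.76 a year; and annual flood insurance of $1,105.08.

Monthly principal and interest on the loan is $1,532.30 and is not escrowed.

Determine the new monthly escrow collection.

Ground rent: $1,112.40 per year
HOA dues: $540.36 × 4 = $2,161.44 per year
School district tax: $5,618.76 per year
Flood insurance: $1,105.08 per year
Yearly total = $1,112.40 + $2,161.44 + $5,618.76 + $1,105.08 = $9,997.68
Monthly escrow = $9,997.68 / 12 = $833.14
Shortage per month = $2,007.84 / 24 = $83.66
Adjusted monthly = $833.14 + $83.66 = $916.80

$916.80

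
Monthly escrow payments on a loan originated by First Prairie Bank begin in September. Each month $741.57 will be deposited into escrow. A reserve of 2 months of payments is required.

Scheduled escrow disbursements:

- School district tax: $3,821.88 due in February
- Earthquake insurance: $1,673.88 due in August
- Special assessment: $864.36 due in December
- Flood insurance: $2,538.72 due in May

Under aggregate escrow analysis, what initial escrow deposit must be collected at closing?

Cushion = 2 × $741.57 = $1,483.14
Trial balance (start $0, +$741.57 each month, − disbursements):
  Sep: +$741.57 → $741.57
  Oct: +$741.57 → $1,483.14
  Nov: +$741.57 → $2,224.71
  Dec: +$741.57 − $864.36 → $2,101.92
  Jan: +$741.57 → $2,843.49
  Feb: +$741.57 − $3,821.88 → -$236.82
  Mar: +$741.57 → $504.75
  Apr: +$741.57 → $1,246.32
  May: +$741.57 − $2,538.72 → -$550.83
  Jun: +$741.57 → $190.74
  Jul: +$741.57 → $932.31
  Aug: +$741.57 − $1,673.88 → $0.00
Lowest trial balance = -$550.83 (May)
Initial deposit = cushion − low point = $1,483.14 − (-$550.83) = $2,033.97

$2,033.97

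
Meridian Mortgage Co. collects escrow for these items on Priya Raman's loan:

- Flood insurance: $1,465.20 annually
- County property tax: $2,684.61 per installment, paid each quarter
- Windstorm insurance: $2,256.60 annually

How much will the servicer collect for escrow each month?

$1,205.02

Flood insurance — $1,465.20 per year
County property tax — $2,684.61 × 4 = $10,738.44 per year
Windstorm insurance — $2,256.60 per year
Total annual escrow = $14,460.24
Monthly = $14,460.24 ÷ 12 = $1,205.02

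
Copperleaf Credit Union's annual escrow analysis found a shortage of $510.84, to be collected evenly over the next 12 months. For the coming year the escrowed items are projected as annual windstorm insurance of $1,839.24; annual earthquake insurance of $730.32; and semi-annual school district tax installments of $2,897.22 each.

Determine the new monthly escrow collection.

Windstorm insurance = $1,839.24 per year
Earthquake insurance = $730.32 per year
School district tax = $2,897.22 × 2 = $5,794.44 per year
Total per year = $1,839.24 + $730.32 + $5,794.44 = $8,364.00
Monthly escrow = $8,364.00 ÷ 12 = $697.00
Shortage per month = $510.84 ÷ 12 = $42.57
New monthly escrow = $697.00 + $42.57 = $739.57

$739.57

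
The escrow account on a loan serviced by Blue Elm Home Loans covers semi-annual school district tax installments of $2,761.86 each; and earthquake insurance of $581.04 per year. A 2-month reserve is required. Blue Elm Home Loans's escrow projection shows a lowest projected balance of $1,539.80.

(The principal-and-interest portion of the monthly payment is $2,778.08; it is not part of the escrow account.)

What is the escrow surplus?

School district tax — $2,761.86 × 2 = $5,523.72
Earthquake insurance — $581.04
Annual escrow total = $6,104.76
Per month = $6,104.76 ÷ 12 = $508.73
Cushion = 2 × $508.73 = $1,017.46
Surplus = $1,539.80 − $1,017.46 = $522.34

$522.34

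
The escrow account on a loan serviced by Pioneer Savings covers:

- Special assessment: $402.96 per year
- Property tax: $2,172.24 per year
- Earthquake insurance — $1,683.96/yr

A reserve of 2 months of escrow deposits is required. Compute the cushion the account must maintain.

$709.86

Special assessment — $402.96 per year
Property tax — $2,172.24 per year
Earthquake insurance — $1,683.96 per year
Annual escrow total = $4,259.16
Per month = $4,259.16 ÷ 12 = $354.93
Required cushion = 2 × $354.93 = $709.86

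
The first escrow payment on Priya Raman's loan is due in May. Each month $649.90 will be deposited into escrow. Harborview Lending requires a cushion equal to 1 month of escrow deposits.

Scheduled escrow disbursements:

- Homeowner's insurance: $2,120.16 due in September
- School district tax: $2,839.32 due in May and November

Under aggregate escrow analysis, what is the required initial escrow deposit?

$3,899.40

Cushion = 1 × $649.90 = $649.90
Trial balance (start $0, +$649.90 each month, − disbursements):
  May: +$649.90 − $2,839.32 → -$2,189.42
  Jun: +$649.90 → -$1,539.52
  Jul: +$649.90 → -$889.62
  Aug: +$649.90 → -$239.72
  Sep: +$649.90 − $2,120.16 → -$1,709.98
  Oct: +$649.90 → -$1,060.08
  Nov: +$649.90 − $2,839.32 → -$3,249.50
  Dec: +$649.90 → -$2,599.60
  Jan: +$649.90 → -$1,949.70
  Feb: +$649.90 → -$1,299.80
  Mar: +$649.90 → -$649.90
  Apr: +$649.90 → $0.00
Lowest trial balance = -$3,249.50 (Nov)
Initial deposit = cushion − low point = $649.90 − (-$3,249.50) = $3,899.40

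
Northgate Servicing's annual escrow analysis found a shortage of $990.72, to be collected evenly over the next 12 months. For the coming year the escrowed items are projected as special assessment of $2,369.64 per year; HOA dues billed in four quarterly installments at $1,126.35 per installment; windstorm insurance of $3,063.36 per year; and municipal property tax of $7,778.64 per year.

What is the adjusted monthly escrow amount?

Special assessment — $2,369.64 per year
HOA dues — $1,126.35 × 4 = $4,505.40 per year
Windstorm insurance — $3,063.36 per year
Municipal property tax — $7,778.64 per year
Annual escrow total = $2,369.64 + $4,505.40 + $3,063.36 + $7,778.64 = $17,717.04
Monthly escrow = $17,717.04 ÷ 12 = $1,476.42
Shortage spread = $990.72 ÷ 12 = $82.56/mo
Adjusted monthly = $1,476.42 + $82.56 = $1,558.98

$1,558.98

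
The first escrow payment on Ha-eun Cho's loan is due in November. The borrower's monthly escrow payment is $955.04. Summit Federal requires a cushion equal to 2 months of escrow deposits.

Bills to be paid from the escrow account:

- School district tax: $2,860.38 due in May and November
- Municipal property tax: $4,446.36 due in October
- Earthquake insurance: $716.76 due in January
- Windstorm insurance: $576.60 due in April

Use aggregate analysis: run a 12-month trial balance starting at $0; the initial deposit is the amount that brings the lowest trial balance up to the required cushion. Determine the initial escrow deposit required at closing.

Cushion = 2 × $955.04 = $1,910.08
Trial balance (start $0, +$955.04 each month, − disbursements):
  Nov: +$955.04 − $2,860.38 → -$1,905.34
  Dec: +$955.04 → -$950.30
  Jan: +$955.04 − $716.76 → -$712.02
  Feb: +$955.04 → $243.02
  Mar: +$955.04 → $1,198.06
  Apr: +$955.04 − $576.60 → $1,576.50
  May: +$955.04 − $2,860.38 → -$328.84
  Jun: +$955.04 → $626.20
  Jul: +$955.04 → $1,581.24
  Aug: +$955.04 → $2,536.28
  Sep: +$955.04 → $3,491.32
  Oct: +$955.04 − $4,446.36 → $0.00
Lowest trial balance = -$1,905.34 (Nov)
Initial deposit = cushion − low point = $1,910.08 − (-$1,905.34) = $3,815.42

$3,815.42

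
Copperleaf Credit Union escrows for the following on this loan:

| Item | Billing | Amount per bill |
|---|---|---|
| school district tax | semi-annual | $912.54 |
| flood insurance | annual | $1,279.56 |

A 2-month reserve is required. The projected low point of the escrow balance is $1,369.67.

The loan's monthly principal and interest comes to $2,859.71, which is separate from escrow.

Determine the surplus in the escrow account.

School district tax — $912.54 × 2 = $1,825.08 annually
Flood insurance — $1,279.56 annually
Total annual escrow = $3,104.64
Base monthly escrow = $3,104.64 / 12 = $258.72
Required reserve = 2 × $258.72 = $517.44
Surplus = $1,369.67 − $517.44 = $852.23

$852.23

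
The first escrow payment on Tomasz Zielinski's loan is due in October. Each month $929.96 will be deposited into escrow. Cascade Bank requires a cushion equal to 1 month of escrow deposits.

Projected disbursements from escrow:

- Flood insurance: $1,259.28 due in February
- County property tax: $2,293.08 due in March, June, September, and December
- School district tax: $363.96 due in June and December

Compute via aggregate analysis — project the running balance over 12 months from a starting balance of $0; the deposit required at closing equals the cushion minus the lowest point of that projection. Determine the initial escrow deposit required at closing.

$1,559.60

Cushion = 1 × $929.96 = $929.96
Trial balance (start $0, +$929.96 each month, − disbursements):
  Oct: +$929.96 → $929.96
  Nov: +$929.96 → $1,859.92
  Dec: +$929.96 − $2,657.04 → $132.84
  Jan: +$929.96 → $1,062.80
  Feb: +$929.96 − $1,259.28 → $733.48
  Mar: +$929.96 − $2,293.08 → -$629.64
  Apr: +$929.96 → $300.32
  May: +$929.96 → $1,230.28
  Jun: +$929.96 − $2,657.04 → -$496.80
  Jul: +$929.96 → $433.16
  Aug: +$929.96 → $1,363.12
  Sep: +$929.96 − $2,293.08 → $0.00
Lowest trial balance = -$629.64 (Mar)
Initial deposit = cushion − low point = $929.96 − (-$629.64) = $1,559.60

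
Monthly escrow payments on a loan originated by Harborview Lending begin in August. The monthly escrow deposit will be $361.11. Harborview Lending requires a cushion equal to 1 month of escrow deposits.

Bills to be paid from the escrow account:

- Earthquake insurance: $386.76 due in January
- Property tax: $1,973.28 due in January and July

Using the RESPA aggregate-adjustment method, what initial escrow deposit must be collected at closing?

$554.49

Cushion = 1 × $361.11 = $361.11
Trial balance (start $0, +$361.11 each month, − disbursements):
  Aug: +$361.11 → $361.11
  Sep: +$361.11 → $722.22
  Oct: +$361.11 → $1,083.33
  Nov: +$361.11 → $1,444.44
  Dec: +$361.11 → $1,805.55
  Jan: +$361.11 − $2,360.04 → -$193.38
  Feb: +$361.11 → $167.73
  Mar: +$361.11 → $528.84
  Apr: +$361.11 → $889.95
  May: +$361.11 → $1,251.06
  Jun: +$361.11 → $1,612.17
  Jul: +$361.11 − $1,973.28 → $0.00
Lowest trial balance = -$193.38 (Jan)
Initial deposit = cushion − low point = $361.11 − (-$193.38) = $554.49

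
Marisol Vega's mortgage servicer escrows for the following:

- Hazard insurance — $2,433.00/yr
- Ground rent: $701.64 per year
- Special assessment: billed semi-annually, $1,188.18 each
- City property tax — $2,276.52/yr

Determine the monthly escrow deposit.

Hazard insurance: $2,433.00
Ground rent: $701.64
Special assessment: $1,188.18 × 2 = $2,376.36
City property tax: $2,276.52
Total annual escrow = $2,433.00 + $701.64 + $2,376.36 + $2,276.52 = $7,787.52
Monthly = $7,787.52 / 12 = $648.96

$648.96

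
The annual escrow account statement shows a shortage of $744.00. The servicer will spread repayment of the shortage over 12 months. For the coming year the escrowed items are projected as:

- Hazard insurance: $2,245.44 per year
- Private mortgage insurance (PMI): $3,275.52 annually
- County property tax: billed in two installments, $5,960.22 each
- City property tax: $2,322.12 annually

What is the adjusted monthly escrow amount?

Hazard insurance: $2,245.44/yr
Private mortgage insurance (PMI): $3,275.52/yr
County property tax: $5,960.22 × 2 = $11,920.44/yr
City property tax: $2,322.12/yr
Total per year = $2,245.44 + $3,275.52 + $11,920.44 + $2,322.12 = $19,763.52
Monthly escrow = $19,763.52 / 12 = $1,646.96
Shortage per month = $744.00 / 12 = $62.00
Adjusted monthly = $1,646.96 + $62.00 = $1,708.96

$1,708.96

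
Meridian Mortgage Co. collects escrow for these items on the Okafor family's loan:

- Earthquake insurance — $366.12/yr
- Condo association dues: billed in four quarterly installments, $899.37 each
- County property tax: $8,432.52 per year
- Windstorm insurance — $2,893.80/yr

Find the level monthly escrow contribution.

$1,274.16

Earthquake insurance = $366.12 annually
Condo association dues = $899.37 × 4 = $3,597.48 annually
County property tax = $8,432.52 annually
Windstorm insurance = $2,893.80 annually
Total annual escrow = $366.12 + $3,597.48 + $8,432.52 + $2,893.80 = $15,289.92
Per month = $15,289.92 ÷ 12 = $1,274.16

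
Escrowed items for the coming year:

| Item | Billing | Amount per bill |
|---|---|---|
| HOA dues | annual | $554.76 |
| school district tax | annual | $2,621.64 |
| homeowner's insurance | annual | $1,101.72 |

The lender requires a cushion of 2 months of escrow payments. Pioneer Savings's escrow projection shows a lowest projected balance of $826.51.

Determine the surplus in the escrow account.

HOA dues — $554.76 annually
School district tax — $2,621.64 annually
Homeowner's insurance — $1,101.72 annually
Combined annual = $554.76 + $2,621.64 + $1,101.72 = $4,278.12
Monthly = $4,278.12 / 12 = $356.51
Cushion = 2 × $356.51 = $713.02
Excess over cushion: $826.51 − $713.02 = $113.49

$113.49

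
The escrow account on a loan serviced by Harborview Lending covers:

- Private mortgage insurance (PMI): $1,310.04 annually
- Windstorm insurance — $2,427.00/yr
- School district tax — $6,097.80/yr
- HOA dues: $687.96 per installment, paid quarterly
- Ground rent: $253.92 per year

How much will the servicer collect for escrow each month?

Private mortgage insurance (PMI) — $1,310.04/yr
Windstorm insurance — $2,427.00/yr
School district tax — $6,097.80/yr
HOA dues — $687.96 × 4 = $2,751.84/yr
Ground rent — $253.92/yr
Yearly total = $12,840.60
Monthly = $12,840.60 ÷ 12 = $1,070.05

$1,070.05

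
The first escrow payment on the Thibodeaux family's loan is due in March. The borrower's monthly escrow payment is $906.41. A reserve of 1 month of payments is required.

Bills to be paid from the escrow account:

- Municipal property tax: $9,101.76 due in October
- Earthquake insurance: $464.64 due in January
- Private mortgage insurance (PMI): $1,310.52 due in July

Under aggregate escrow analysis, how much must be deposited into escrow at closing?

Cushion = 1 × $906.41 = $906.41
Trial balance (start $0, +$906.41 each month, − disbursements):
  Mar: +$906.41 → $906.41
  Apr: +$906.41 → $1,812.82
  May: +$906.41 → $2,719.23
  Jun: +$906.41 → $3,625.64
  Jul: +$906.41 − $1,310.52 → $3,221.53
  Aug: +$906.41 → $4,127.94
  Sep: +$906.41 → $5,034.35
  Oct: +$906.41 − $9,101.76 → -$3,161.00
  Nov: +$906.41 → -$2,254.59
  Dec: +$906.41 → -$1,348.18
  Jan: +$906.41 − $464.64 → -$906.41
  Feb: +$906.41 → $0.00
Lowest trial balance = -$3,161.00 (Oct)
Initial deposit = cushion − low point = $906.41 − (-$3,161.00) = $4,067.41

$4,067.41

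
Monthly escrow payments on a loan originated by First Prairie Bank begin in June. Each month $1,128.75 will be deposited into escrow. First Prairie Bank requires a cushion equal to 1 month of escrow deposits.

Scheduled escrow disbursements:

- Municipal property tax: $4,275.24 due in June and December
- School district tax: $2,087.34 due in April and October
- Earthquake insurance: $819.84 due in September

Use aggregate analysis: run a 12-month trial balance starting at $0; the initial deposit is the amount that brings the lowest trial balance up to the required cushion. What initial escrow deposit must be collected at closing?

$4,685.16

Cushion = 1 × $1,128.75 = $1,128.75
Trial balance (start $0, +$1,128.75 each month, − disbursements):
  Jun: +$1,128.75 − $4,275.24 → -$3,146.49
  Jul: +$1,128.75 → -$2,017.74
  Aug: +$1,128.75 → -$888.99
  Sep: +$1,128.75 − $819.84 → -$580.08
  Oct: +$1,128.75 − $2,087.34 → -$1,538.67
  Nov: +$1,128.75 → -$409.92
  Dec: +$1,128.75 − $4,275.24 → -$3,556.41
  Jan: +$1,128.75 → -$2,427.66
  Feb: +$1,128.75 → -$1,298.91
  Mar: +$1,128.75 → -$170.16
  Apr: +$1,128.75 − $2,087.34 → -$1,128.75
  May: +$1,128.75 → $0.00
Lowest trial balance = -$3,556.41 (Dec)
Initial deposit = cushion − low point = $1,128.75 − (-$3,556.41) = $4,685.16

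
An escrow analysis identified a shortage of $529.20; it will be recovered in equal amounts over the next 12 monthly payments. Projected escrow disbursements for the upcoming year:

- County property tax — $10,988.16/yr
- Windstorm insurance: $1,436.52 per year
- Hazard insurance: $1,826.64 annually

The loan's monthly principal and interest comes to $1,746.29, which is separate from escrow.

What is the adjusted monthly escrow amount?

County property tax: $10,988.16 per year
Windstorm insurance: $1,436.52 per year
Hazard insurance: $1,826.64 per year
Total per year = $10,988.16 + $1,436.52 + $1,826.64 = $14,251.32
Monthly = $14,251.32 / 12 = $1,187.61
Monthly shortage recovery: $529.20 / 12 = $44.10
New monthly escrow = $1,187.61 + $44.10 = $1,231.71

$1,231.71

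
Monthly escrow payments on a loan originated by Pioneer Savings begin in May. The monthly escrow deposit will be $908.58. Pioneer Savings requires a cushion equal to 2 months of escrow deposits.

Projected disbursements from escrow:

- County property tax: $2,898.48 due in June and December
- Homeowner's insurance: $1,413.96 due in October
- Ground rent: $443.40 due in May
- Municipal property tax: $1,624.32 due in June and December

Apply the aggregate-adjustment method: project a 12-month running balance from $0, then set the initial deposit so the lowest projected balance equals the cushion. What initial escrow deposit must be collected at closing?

Cushion = 2 × $908.58 = $1,817.16
Trial balance (start $0, +$908.58 each month, − disbursements):
  May: +$908.58 − $443.40 → $465.18
  Jun: +$908.58 − $4,522.80 → -$3,149.04
  Jul: +$908.58 → -$2,240.46
  Aug: +$908.58 → -$1,331.88
  Sep: +$908.58 → -$423.30
  Oct: +$908.58 − $1,413.96 → -$928.68
  Nov: +$908.58 → -$20.10
  Dec: +$908.58 − $4,522.80 → -$3,634.32
  Jan: +$908.58 → -$2,725.74
  Feb: +$908.58 → -$1,817.16
  Mar: +$908.58 → -$908.58
  Apr: +$908.58 → $0.00
Lowest trial balance = -$3,634.32 (Dec)
Initial deposit = cushion − low point = $1,817.16 − (-$3,634.32) = $5,451.48

$5,451.48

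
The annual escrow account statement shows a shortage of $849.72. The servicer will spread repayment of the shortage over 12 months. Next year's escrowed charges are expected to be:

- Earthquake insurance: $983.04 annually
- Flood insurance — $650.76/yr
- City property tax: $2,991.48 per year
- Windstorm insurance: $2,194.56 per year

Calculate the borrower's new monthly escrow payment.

Earthquake insurance: $983.04/yr
Flood insurance: $650.76/yr
City property tax: $2,991.48/yr
Windstorm insurance: $2,194.56/yr
Total annual escrow = $6,819.84
Base monthly escrow = $6,819.84 / 12 = $568.32
Monthly shortage recovery: $849.72 ÷ 12 = $70.81
Adjusted monthly = $568.32 + $70.81 = $639.13

$639.13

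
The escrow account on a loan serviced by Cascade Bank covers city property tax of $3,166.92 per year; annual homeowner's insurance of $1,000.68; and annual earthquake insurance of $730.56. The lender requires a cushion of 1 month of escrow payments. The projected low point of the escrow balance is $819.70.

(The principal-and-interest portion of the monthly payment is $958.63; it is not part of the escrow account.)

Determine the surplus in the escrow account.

$411.52

City property tax — $3,166.92
Homeowner's insurance — $1,000.68
Earthquake insurance — $730.56
Total annual escrow = $3,166.92 + $1,000.68 + $730.56 = $4,898.16
Base monthly escrow = $4,898.16 / 12 = $408.18
Required reserve = 1 × $408.18 = $408.18
Surplus = $819.70 − $408.18 = $411.52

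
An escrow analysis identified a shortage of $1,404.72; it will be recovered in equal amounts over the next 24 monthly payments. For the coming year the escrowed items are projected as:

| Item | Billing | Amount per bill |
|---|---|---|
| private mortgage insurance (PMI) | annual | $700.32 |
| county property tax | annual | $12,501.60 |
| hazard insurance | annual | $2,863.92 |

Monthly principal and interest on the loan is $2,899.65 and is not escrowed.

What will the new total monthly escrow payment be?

$1,397.35

Private mortgage insurance (PMI) — $700.32/yr
County property tax — $12,501.60/yr
Hazard insurance — $2,863.92/yr
Annual escrow total = $700.32 + $12,501.60 + $2,863.92 = $16,065.84
Base monthly escrow = $16,065.84 ÷ 12 = $1,338.82
Shortage per month = $1,404.72 / 24 = $58.53
New monthly escrow = $1,338.82 + $58.53 = $1,397.35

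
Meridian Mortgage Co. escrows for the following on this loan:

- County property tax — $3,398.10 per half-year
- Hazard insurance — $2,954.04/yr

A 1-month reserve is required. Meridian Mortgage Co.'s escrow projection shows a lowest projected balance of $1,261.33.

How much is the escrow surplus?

$448.81

County property tax: $3,398.10 × 2 = $6,796.20 annually
Hazard insurance: $2,954.04 annually
Total per year = $6,796.20 + $2,954.04 = $9,750.24
Base monthly escrow = $9,750.24 / 12 = $812.52
Required reserve = 1 × $812.52 = $812.52
Surplus = $1,261.33 − $812.52 = $448.81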